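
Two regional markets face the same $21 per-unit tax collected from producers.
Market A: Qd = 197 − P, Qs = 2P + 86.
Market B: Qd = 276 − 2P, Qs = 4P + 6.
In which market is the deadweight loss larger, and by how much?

Market B, by $147.

Market A: pre-tax P* = $37, Q* = 160; post-tax Q = 146; deadweight loss = $147.
Market B: pre-tax P* = $45, Q* = 186; post-tax Q = 158; deadweight loss = $294.
Difference: $147 vs $294 → market B is larger by $147.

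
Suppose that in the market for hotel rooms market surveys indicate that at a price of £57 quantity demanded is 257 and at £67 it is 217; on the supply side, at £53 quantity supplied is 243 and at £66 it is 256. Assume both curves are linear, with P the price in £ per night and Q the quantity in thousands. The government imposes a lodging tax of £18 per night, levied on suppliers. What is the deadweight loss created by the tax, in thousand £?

Demand slope: (217 − 257)/(67 − 57) = -4, so Qd = 485 − 4P.
Supply slope: (256 − 243)/(66 − 53) = 1, so Qs = P + 190.
Before the tax: set 485 − 4P = P + 190 → P* = £59, Q* = 249.
With the tax collected from suppliers, supply shifts: Qs = (P − 18) + 190.
Solving gives Q = 234.6 with buyers paying £62.6 and suppliers receiving £44.6 (the £18 wedge).
Quantity falls by |ΔQ| = |249 − 234.6| = 14.4.
DWL = ½ · t · |ΔQ| = ½ · 18 · 14.4 = £129.6.

Deadweight loss = £129.6 thousand.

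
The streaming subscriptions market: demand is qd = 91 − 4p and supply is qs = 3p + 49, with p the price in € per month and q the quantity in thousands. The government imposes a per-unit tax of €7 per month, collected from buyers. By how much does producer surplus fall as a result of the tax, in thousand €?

Before the tax: set 91 − 4p = 3p + 49 → p* = €6, q* = 67.
With the tax collected from buyers, demand (in seller-price terms) shifts: qd = 91 − 4(p + 7).
New equilibrium: buyers pay €9, sellers receive €2, q = 55. (Wedge: pb − ps = 7.)
ΔPS is the trapezoid between Q = 55 and Q = 67 of height €4: ½ · (67 + 55) · 4 = €244.

Producer surplus falls by €244 thousand.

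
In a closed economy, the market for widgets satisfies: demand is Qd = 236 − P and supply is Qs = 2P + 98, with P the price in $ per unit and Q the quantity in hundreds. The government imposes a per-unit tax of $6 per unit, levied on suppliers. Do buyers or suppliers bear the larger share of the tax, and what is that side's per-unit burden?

Without the tax, 236 − P = 2P + 98 gives 3P = 138, so P* = $46 and Q* = 190.
With the tax collected from suppliers, supply shifts: Qs = 2(P − 6) + 98.
New equilibrium: buyers pay $50, suppliers receive $44, Q = 186. (Wedge: Pb − Ps = 6.)
Per-unit burden: buyers $4, suppliers $2.
Buyers take the larger share because demand is less price-elastic here (demand slope 1 vs supply slope 2).

Buyers bear the larger share: $4 per unit.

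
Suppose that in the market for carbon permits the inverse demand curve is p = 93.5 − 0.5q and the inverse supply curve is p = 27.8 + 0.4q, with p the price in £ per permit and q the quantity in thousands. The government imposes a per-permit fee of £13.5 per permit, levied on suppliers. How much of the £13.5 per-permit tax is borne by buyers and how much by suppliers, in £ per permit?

Rewrite in direct form: qd = 187 − 2p and qs = 2.5p − 69.5.
Without the tax, 187 − 2p = 2.5p − 69.5 gives 4.5p = 256.5, so p* = £57 and q* = 73.
With the tax collected from suppliers, supply shifts: qs = 2.5(p − 13.5) − 69.5.
New equilibrium: buyers pay £64.5, suppliers receive £51, q = 58. (Wedge: pb − ps = 13.5.)
Burden on buyers: £7.5; on suppliers: £6. (They sum to £13.5.)
The less price-elastic side of the market bears the larger share of a per-unit tax.

Buyers bear £7.5 per permit; suppliers bear £6 per permit.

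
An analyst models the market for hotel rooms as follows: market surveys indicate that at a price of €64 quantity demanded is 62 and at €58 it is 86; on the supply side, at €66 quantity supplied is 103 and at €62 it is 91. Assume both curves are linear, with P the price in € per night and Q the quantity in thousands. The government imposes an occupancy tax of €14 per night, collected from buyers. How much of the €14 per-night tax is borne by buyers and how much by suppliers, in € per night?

Buyers bear €6 per night; suppliers bear €8 per night.

Demand slope: (86 − 62)/(58 − 64) = -4, so Qd = 318 − 4P.
Supply slope: (91 − 103)/(62 − 66) = 3, so Qs = 3P − 95.
Without the tax, 318 − 4P = 3P − 95 gives 7P = 413, so P* = €59 and Q* = 82.
With the tax collected from buyers, demand (in seller-price terms) shifts: Qd = 318 − 4(P + 14).
Solving gives Q = 58 with buyers paying €65 and suppliers receiving €51 (the €14 wedge).
Burden on buyers: €6; on suppliers: €8. (They sum to €14.)
The less price-elastic side of the market bears the larger share of a per-unit tax.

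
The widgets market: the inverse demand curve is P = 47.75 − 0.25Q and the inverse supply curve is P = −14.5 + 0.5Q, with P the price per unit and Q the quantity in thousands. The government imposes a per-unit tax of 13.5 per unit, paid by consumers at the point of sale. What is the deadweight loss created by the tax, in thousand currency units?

Inverting to Q(P) form: Qd = 191 − 4P; Qs = 2P + 29.
Without the tax, 191 − 4P = 2P + 29 gives 6P = 162, so P* = 27 and Q* = 83.
With the tax collected from consumers, demand (in seller-price terms) shifts: Qd = 191 − 4(P + 13.5).
Solving gives Q = 65 with consumers paying 31.5 and sellers receiving 18 (the 13.5 wedge).
Quantity falls by |ΔQ| = |83 − 65| = 18.
DWL = ½ · t · |ΔQ| = ½ · 13.5 · 18 = 121.5.

Deadweight loss = 121.5 thousand.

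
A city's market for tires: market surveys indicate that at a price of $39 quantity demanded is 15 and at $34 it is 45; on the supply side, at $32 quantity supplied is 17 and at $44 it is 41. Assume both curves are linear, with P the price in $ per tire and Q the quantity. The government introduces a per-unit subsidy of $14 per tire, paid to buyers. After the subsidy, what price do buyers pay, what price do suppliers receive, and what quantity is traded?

Demand slope: (45 − 15)/(34 − 39) = -6, so Qd = 249 − 6P.
Supply slope: (41 − 17)/(44 − 32) = 2, so Qs = 2P − 47.
Before the subsidy: set 249 − 6P = 2P − 47 → P* = $37, Q* = 27.
With a per-unit subsidy paid to buyers, each effectively pays P − 14, so demand becomes Qd = 249 − 6(P − 14).
Solving gives Q = 48 with buyers paying $33.5 and suppliers receiving $47.5 (the $14 wedge).

Buyers pay $33.5; suppliers receive $47.5; quantity = 48.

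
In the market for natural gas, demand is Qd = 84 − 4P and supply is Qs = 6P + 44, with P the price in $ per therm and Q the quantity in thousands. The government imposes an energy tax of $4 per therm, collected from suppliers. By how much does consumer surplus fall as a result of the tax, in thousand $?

Consumer surplus falls by $151.68 thousand.

Without the tax, 84 − 4P = 6P + 44 gives 10P = 40, so P* = $4 and Q* = 68.
With the tax collected from suppliers, supply shifts: Qs = 6(P − 4) + 44.
Solving gives Q = 58.4 with consumers paying $6.4 and suppliers receiving $2.4 (the $4 wedge).
ΔCS is the trapezoid between Q = 58.4 and Q = 68 of height $2.4: ½ · (68 + 58.4) · 2.4 = $151.68.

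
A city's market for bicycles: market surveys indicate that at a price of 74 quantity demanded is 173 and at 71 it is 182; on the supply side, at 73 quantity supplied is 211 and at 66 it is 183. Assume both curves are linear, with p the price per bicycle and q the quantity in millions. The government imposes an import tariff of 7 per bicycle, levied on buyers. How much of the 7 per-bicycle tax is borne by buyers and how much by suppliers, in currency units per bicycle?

Demand slope: (182 − 173)/(71 − 74) = -3, so qd = 395 − 3p.
Supply slope: (183 − 211)/(66 − 73) = 4, so qs = 4p − 81.
Without the tax, 395 − 3p = 4p − 81 gives 7p = 476, so p* = 68 and q* = 191.
With the tax collected from buyers, demand (in seller-price terms) shifts: qd = 395 − 3(p + 7).
New equilibrium: buyers pay 72, suppliers receive 65, q = 179. (Wedge: pb − ps = 7.)
Burden on buyers: 4; on suppliers: 3. (They sum to 7.)

Buyers bear 4 per bicycle; suppliers bear 3 per bicycle.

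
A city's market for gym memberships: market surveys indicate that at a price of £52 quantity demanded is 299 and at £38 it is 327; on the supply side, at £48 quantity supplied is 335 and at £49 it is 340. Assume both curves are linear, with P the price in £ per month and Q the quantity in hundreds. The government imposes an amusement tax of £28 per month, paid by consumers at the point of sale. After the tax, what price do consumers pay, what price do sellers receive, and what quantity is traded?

Demand slope: (327 − 299)/(38 − 52) = -2, so Qd = 403 − 2P.
Supply slope: (340 − 335)/(49 − 48) = 5, so Qs = 5P + 95.
Without the tax, 403 − 2P = 5P + 95 gives 7P = 308, so P* = £44 and Q* = 315.
With the tax collected from consumers, demand (in seller-price terms) shifts: Qd = 403 − 2(P + 28).
New equilibrium: consumers pay £64, sellers receive £36, Q = 275. (Wedge: Pb − Ps = 28.)
The less price-elastic side of the market bears the larger share of a per-unit tax.

Consumers pay £64; sellers receive £36; quantity = 275.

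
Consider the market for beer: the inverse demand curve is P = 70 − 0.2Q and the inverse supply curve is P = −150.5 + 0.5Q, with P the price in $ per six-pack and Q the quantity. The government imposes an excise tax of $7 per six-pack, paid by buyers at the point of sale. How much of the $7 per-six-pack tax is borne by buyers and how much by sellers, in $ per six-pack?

Buyers bear $2 per six-pack; sellers bear $5 per six-pack.

Rewrite in direct form: Qd = 350 − 5P and Qs = 2P + 301.
Before the tax: set 350 − 5P = 2P + 301 → P* = $7, Q* = 315.
With the tax collected from buyers, demand (in seller-price terms) shifts: Qd = 350 − 5(P + 7).
Solving gives Q = 305 with buyers paying $9 and sellers receiving $2 (the $7 wedge).
Burden on buyers: $2; on sellers: $5. (They sum to $7.)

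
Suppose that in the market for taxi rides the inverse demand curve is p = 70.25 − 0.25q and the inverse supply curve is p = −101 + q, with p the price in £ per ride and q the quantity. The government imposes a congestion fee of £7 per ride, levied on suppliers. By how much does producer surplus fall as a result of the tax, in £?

Inverting to q(p) form: qd = 281 − 4p; qs = p + 101.
Without the tax, 281 − 4p = p + 101 gives 5p = 180, so p* = £36 and q* = 137.
With the tax collected from suppliers, supply shifts: qs = (p − 7) + 101.
New equilibrium: consumers pay £37.4, suppliers receive £30.4, q = 131.4. (Wedge: pb − ps = 7.)
ΔPS is the trapezoid between Q = 131.4 and Q = 137 of height £5.6: ½ · (137 + 131.4) · 5.6 = £751.52.

Producer surplus falls by £751.52.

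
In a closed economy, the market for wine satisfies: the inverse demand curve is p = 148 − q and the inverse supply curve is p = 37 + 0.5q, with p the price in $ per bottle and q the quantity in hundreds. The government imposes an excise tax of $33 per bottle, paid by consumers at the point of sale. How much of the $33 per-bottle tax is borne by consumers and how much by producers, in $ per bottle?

Rewrite in direct form: qd = 148 − p and qs = 2p − 74.
Without the tax, 148 − p = 2p − 74 gives 3p = 222, so p* = $74 and q* = 74.
With the tax collected from consumers, demand (in seller-price terms) shifts: qd = 148 − (p + 33).
New equilibrium: consumers pay $96, producers receive $63, q = 52. (Wedge: pb − ps = 33.)
Burden on consumers: $22; on producers: $11. (They sum to $33.)

Consumers bear $22 per bottle; producers bear $11 per bottle.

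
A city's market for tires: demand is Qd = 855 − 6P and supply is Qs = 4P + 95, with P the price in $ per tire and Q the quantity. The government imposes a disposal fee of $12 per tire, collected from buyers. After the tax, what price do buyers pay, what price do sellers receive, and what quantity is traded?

Without the tax, 855 − 6P = 4P + 95 gives 10P = 760, so P* = $76 and Q* = 399.
With the tax collected from buyers, demand (in seller-price terms) shifts: Qd = 855 − 6(P + 12).
New equilibrium: buyers pay $80.8, sellers receive $68.8, Q = 370.2. (Wedge: Pb − Ps = 12.)
The less price-elastic side of the market bears the larger share of a per-unit tax.

Buyers pay $80.8; sellers receive $68.8; quantity = 370.2.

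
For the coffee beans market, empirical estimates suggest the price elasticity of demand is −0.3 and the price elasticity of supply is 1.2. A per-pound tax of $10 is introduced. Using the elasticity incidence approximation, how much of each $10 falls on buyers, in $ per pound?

Incidence ratio: buyers' share ≈ εs / (εs + |εd|) = 1.2 / (1.2 + 0.3) = 0.8.
So buyers bear ≈ 0.8 × $10 = $8; suppliers bear $2.

Buyers bear ≈ $8 per pound.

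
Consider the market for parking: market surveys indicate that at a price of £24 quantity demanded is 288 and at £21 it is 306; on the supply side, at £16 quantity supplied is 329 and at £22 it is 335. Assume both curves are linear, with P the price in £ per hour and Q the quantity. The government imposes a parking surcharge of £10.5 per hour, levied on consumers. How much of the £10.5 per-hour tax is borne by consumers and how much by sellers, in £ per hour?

Consumers bear £1.5 per hour; sellers bear £9 per hour.

Demand slope: (306 − 288)/(21 − 24) = -6, so Qd = 432 − 6P.
Supply slope: (335 − 329)/(22 − 16) = 1, so Qs = P + 313.
Without the tax, 432 − 6P = P + 313 gives 7P = 119, so P* = £17 and Q* = 330.
With the tax collected from consumers, demand (in seller-price terms) shifts: Qd = 432 − 6(P + 10.5).
Solving gives Q = 321 with consumers paying £18.5 and sellers receiving £8 (the £10.5 wedge).
Burden on consumers: £1.5; on sellers: £9. (They sum to £10.5.)
The less price-elastic side of the market bears the larger share of a per-unit tax.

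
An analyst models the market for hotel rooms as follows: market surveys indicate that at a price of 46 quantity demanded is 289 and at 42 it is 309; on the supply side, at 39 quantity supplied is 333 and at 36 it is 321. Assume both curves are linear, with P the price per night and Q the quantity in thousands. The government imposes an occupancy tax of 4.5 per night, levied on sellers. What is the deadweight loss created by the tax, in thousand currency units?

Deadweight loss = 22.5 thousand.

Demand slope: (309 − 289)/(42 − 46) = -5, so Qd = 519 − 5P.
Supply slope: (321 − 333)/(36 − 39) = 4, so Qs = 4P + 177.
Without the tax, 519 − 5P = 4P + 177 gives 9P = 342, so P* = 38 and Q* = 329.
With the tax collected from sellers, supply shifts: Qs = 4(P − 4.5) + 177.
New equilibrium: buyers pay 40, sellers receive 35.5, Q = 319. (Wedge: Pb − Ps = 4.5.)
Quantity falls by |ΔQ| = |329 − 319| = 10.
DWL = ½ · t · |ΔQ| = ½ · 4.5 · 10 = 22.5.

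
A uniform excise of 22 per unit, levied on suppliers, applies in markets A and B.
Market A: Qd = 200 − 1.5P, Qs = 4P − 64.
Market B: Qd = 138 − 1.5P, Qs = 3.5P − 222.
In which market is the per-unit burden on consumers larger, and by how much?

Market A: pre-tax P* = 48, Q* = 128; post-tax Q = 104; per-unit burden on consumers = 16.
Market B: pre-tax P* = 72, Q* = 30; post-tax Q = 6.9; per-unit burden on consumers = 15.4.
Difference: 16 vs 15.4 → market A is larger by 0.6.

Market A, by 0.6.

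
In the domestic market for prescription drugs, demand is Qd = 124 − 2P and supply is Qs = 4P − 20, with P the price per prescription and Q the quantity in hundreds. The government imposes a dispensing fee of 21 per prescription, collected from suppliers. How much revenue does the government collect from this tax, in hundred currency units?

Without the tax, 124 − 2P = 4P − 20 gives 6P = 144, so P* = 24 and Q* = 76.
With the tax collected from suppliers, supply shifts: Qs = 4(P − 21) − 20.
Solving gives Q = 48 with buyers paying 38 and suppliers receiving 17 (the 21 wedge).
Revenue = t · Q = 21 · 48 = 1008.

Tax revenue = 1008 hundred.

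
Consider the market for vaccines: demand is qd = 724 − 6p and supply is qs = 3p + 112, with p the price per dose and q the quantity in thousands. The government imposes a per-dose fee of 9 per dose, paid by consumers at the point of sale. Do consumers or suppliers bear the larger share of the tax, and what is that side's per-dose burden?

Before the tax: set 724 − 6p = 3p + 112 → p* = 68, q* = 316.
With the tax collected from consumers, demand (in seller-price terms) shifts: qd = 724 − 6(p + 9).
Solving gives q = 298 with consumers paying 71 and suppliers receiving 62 (the 9 wedge).
Per-dose burden: consumers 3, suppliers 6.
Suppliers take the larger share because supply is less price-elastic here (demand slope 6 vs supply slope 3).
The less price-elastic side of the market bears the larger share of a per-unit tax.

Suppliers bear the larger share: 6 per dose.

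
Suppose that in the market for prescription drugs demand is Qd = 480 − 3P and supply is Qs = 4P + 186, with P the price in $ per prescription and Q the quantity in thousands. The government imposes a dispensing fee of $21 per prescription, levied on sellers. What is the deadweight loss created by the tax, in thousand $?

Deadweight loss = $378 thousand.

Before the tax: set 480 − 3P = 4P + 186 → P* = $42, Q* = 354.
With the tax collected from sellers, supply shifts: Qs = 4(P − 21) + 186.
Solving gives Q = 318 with consumers paying $54 and sellers receiving $33 (the $21 wedge).
Quantity falls by |ΔQ| = |354 − 318| = 36.
DWL = ½ · t · |ΔQ| = ½ · 21 · 36 = $378.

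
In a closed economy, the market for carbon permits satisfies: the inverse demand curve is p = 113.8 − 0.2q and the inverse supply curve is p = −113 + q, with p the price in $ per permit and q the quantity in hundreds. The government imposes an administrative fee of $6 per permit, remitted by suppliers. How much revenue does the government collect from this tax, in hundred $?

Tax revenue = $1104 hundred.

Inverting to q(p) form: qd = 569 − 5p; qs = p + 113.
Without the tax, 569 − 5p = p + 113 gives 6p = 456, so p* = $76 and q* = 189.
With the tax collected from suppliers, supply shifts: qs = (p − 6) + 113.
New equilibrium: buyers pay $77, suppliers receive $71, q = 184. (Wedge: pb − ps = 6.)
Revenue = t · Q = 6 · 184 = $1104.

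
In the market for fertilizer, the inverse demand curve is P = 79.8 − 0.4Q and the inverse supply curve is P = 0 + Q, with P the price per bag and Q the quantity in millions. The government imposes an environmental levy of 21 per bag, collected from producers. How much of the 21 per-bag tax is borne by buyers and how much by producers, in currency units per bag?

Rewrite in direct form: Qd = 199.5 − 2.5P and Qs = P.
Before the tax: set 199.5 − 2.5P = P → P* = 57, Q* = 57.
With the tax collected from producers, supply shifts: Qs = (P − 21).
New equilibrium: buyers pay 63, producers receive 42, Q = 42. (Wedge: Pb − Ps = 21.)
Burden on buyers: 6; on producers: 15. (They sum to 21.)
The less price-elastic side of the market bears the larger share of a per-unit tax.

Buyers bear 6 per bag; producers bear 15 per bag.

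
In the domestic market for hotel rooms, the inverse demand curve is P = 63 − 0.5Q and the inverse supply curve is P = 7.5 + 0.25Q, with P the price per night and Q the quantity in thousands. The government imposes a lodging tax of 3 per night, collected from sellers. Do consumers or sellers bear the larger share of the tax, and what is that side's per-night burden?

Rewrite in direct form: Qd = 126 − 2P and Qs = 4P − 30.
Before the tax: set 126 − 2P = 4P − 30 → P* = 26, Q* = 74.
With the tax collected from sellers, supply shifts: Qs = 4(P − 3) − 30.
New equilibrium: consumers pay 28, sellers receive 25, Q = 70. (Wedge: Pb − Ps = 3.)
Per-night burden: consumers 2, sellers 1.
Consumers take the larger share because demand is less price-elastic here (demand slope 2 vs supply slope 4).

Consumers bear the larger share: 2 per night.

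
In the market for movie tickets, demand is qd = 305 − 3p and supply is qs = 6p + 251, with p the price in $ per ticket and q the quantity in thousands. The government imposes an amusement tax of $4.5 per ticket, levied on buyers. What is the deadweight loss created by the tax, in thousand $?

Deadweight loss = $20.25 thousand.

Without the tax, 305 − 3p = 6p + 251 gives 9p = 54, so p* = $6 and q* = 287.
With the tax collected from buyers, demand (in seller-price terms) shifts: qd = 305 − 3(p + 4.5).
Solving gives q = 278 with buyers paying $9 and producers receiving $4.5 (the $4.5 wedge).
Quantity falls by |ΔQ| = |287 − 278| = 9.
DWL = ½ · t · |ΔQ| = ½ · 4.5 · 9 = $20.25.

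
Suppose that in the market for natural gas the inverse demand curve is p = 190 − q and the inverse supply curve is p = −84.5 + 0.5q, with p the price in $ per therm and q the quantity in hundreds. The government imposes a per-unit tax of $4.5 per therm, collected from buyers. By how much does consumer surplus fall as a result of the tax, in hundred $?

Inverting to q(p) form: qd = 190 − p; qs = 2p + 169.
Before the tax: set 190 − p = 2p + 169 → p* = $7, q* = 183.
With the tax collected from buyers, demand (in seller-price terms) shifts: qd = 190 − (p + 4.5).
New equilibrium: buyers pay $10, producers receive $5.5, q = 180. (Wedge: pb − ps = 4.5.)
ΔCS is the trapezoid between Q = 180 and Q = 183 of height $3: ½ · (183 + 180) · 3 = $544.5.

Consumer surplus falls by $544.5 hundred.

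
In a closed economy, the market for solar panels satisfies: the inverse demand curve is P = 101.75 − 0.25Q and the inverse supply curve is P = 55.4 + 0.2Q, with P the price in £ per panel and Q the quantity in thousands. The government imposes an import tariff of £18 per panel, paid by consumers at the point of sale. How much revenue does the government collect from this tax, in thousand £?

Rewrite in direct form: Qd = 407 − 4P and Qs = 5P − 277.
Without the tax, 407 − 4P = 5P − 277 gives 9P = 684, so P* = £76 and Q* = 103.
With the tax collected from consumers, demand (in seller-price terms) shifts: Qd = 407 − 4(P + 18).
Solving gives Q = 63 with consumers paying £86 and suppliers receiving £68 (the £18 wedge).
Revenue = t · Q = 18 · 63 = £1134.

Tax revenue = £1134 thousand.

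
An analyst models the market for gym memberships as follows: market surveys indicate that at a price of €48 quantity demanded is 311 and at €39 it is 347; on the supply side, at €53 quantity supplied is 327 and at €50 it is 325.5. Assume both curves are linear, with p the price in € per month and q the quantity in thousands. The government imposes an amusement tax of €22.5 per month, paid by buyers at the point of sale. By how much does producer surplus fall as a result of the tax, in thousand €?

Producer surplus falls by €6360 thousand.

Demand slope: (347 − 311)/(39 − 48) = -4, so qd = 503 − 4p.
Supply slope: (325.5 − 327)/(50 − 53) = 0.5, so qs = 0.5p + 300.5.
Before the tax: set 503 − 4p = 0.5p + 300.5 → p* = €45, q* = 323.
With the tax collected from buyers, demand (in seller-price terms) shifts: qd = 503 − 4(p + 22.5).
Solving gives q = 313 with buyers paying €47.5 and sellers receiving €25 (the €22.5 wedge).
ΔPS is the trapezoid between Q = 313 and Q = 323 of height €20: ½ · (323 + 313) · 20 = €6360.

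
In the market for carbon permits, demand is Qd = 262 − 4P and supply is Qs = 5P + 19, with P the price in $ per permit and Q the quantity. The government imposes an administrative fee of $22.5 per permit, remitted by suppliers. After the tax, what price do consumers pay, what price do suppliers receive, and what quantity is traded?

Before the tax: set 262 − 4P = 5P + 19 → P* = $27, Q* = 154.
With the tax collected from suppliers, supply shifts: Qs = 5(P − 22.5) + 19.
Solving gives Q = 104 with consumers paying $39.5 and suppliers receiving $17 (the $22.5 wedge).

Consumers pay $39.5; suppliers receive $17; quantity = 104.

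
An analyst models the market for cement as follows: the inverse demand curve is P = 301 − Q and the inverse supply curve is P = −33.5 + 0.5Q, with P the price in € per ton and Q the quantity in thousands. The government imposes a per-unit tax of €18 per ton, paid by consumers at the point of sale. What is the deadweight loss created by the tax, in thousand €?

Deadweight loss = €108 thousand.

Rewrite in direct form: Qd = 301 − P and Qs = 2P + 67.
Without the tax, 301 − P = 2P + 67 gives 3P = 234, so P* = €78 and Q* = 223.
With the tax collected from consumers, demand (in seller-price terms) shifts: Qd = 301 − (P + 18).
Solving gives Q = 211 with consumers paying €90 and sellers receiving €72 (the €18 wedge).
Quantity falls by |ΔQ| = |223 − 211| = 12.
DWL = ½ · t · |ΔQ| = ½ · 18 · 12 = €108.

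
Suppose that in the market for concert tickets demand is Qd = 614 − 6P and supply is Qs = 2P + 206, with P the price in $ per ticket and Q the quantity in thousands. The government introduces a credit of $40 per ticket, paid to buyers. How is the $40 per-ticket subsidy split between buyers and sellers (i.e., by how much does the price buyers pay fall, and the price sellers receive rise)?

Before the subsidy: set 614 − 6P = 2P + 206 → P* = $51, Q* = 308.
With a per-unit subsidy paid to buyers, each effectively pays P − 40, so demand becomes Qd = 614 − 6(P − 40).
New equilibrium: buyers pay $41, sellers receive $81, Q = 368. (Wedge: Pb − Ps = −40.)
Gain to buyers: $10; to sellers: $30. (They sum to $40.)

Buyers gain $10 per ticket; sellers gain $30 per ticket.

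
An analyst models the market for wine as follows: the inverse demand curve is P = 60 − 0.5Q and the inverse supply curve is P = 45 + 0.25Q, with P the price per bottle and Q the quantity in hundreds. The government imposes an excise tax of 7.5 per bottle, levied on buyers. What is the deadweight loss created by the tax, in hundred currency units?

Deadweight loss = 37.5 hundred.

Rewrite in direct form: Qd = 120 − 2P and Qs = 4P − 180.
Without the tax, 120 − 2P = 4P − 180 gives 6P = 300, so P* = 50 and Q* = 20.
With the tax collected from buyers, demand (in seller-price terms) shifts: Qd = 120 − 2(P + 7.5).
New equilibrium: buyers pay 55, producers receive 47.5, Q = 10. (Wedge: Pb − Ps = 7.5.)
Quantity falls by |ΔQ| = |20 − 10| = 10.
DWL = ½ · t · |ΔQ| = ½ · 7.5 · 10 = 37.5.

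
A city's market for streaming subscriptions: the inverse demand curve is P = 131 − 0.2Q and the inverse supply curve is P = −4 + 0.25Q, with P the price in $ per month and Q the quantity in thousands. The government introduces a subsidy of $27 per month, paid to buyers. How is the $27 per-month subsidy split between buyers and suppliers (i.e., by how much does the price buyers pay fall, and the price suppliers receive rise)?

Rewrite in direct form: Qd = 655 − 5P and Qs = 4P + 16.
Before the subsidy: set 655 − 5P = 4P + 16 → P* = $71, Q* = 300.
With a per-unit subsidy paid to buyers, each effectively pays P − 27, so demand becomes Qd = 655 − 5(P − 27).
Solving gives Q = 360 with buyers paying $59 and suppliers receiving $86 (the $27 wedge).
Gain to buyers: $12; to suppliers: $15. (They sum to $27.)

Buyers gain $12 per month; suppliers gain $15 per month.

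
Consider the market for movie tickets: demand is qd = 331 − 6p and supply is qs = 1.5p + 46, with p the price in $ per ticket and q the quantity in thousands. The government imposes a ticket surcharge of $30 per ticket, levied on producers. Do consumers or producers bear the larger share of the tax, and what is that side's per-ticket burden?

Producers bear the larger share: $24 per ticket.

Without the tax, 331 − 6p = 1.5p + 46 gives 7.5p = 285, so p* = $38 and q* = 103.
With the tax collected from producers, supply shifts: qs = 1.5(p − 30) + 46.
Solving gives q = 67 with consumers paying $44 and producers receiving $14 (the $30 wedge).
Per-ticket burden: consumers $6, producers $24.
Producers take the larger share because supply is less price-elastic here (demand slope 6 vs supply slope 1.5).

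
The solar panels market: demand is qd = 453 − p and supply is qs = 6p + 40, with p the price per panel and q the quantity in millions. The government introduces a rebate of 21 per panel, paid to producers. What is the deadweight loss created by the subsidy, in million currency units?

Without the subsidy, 453 − p = 6p + 40 gives 7p = 413, so p* = 59 and q* = 394.
With a per-unit subsidy paid to producers, each receives p + 21 per unit sold, so supply becomes qs = 6(p + 21) + 40.
New equilibrium: buyers pay 41, producers receive 62, q = 412. (Wedge: pb − ps = −21.)
Quantity rises by |ΔQ| = |394 − 412| = 18.
DWL = ½ · t · |ΔQ| = ½ · 21 · 18 = 189.

Deadweight loss = 189 million.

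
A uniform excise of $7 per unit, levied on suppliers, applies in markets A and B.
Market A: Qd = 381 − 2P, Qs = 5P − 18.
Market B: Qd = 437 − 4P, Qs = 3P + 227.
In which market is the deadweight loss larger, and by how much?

Market B, by $7.

Market A: pre-tax P* = $57, Q* = 267; post-tax Q = 257; deadweight loss = $35.
Market B: pre-tax P* = $30, Q* = 317; post-tax Q = 305; deadweight loss = $42.
Difference: $35 vs $42 → market B is larger by $7.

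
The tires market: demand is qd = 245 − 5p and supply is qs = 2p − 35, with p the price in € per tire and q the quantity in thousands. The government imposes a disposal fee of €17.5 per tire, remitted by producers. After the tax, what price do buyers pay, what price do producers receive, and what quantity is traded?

Buyers pay €45; producers receive €27.5; quantity = 20.

Before the tax: set 245 − 5p = 2p − 35 → p* = €40, q* = 45.
With the tax collected from producers, supply shifts: qs = 2(p − 17.5) − 35.
New equilibrium: buyers pay €45, producers receive €27.5, q = 20. (Wedge: pb − ps = 17.5.)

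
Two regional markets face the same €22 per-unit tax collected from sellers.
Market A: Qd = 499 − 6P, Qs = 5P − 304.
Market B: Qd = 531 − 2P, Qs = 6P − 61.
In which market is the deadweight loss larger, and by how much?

Market A, by €297.

Market A: pre-tax P* = €73, Q* = 61; post-tax Q = 1; deadweight loss = €660.
Market B: pre-tax P* = €74, Q* = 383; post-tax Q = 350; deadweight loss = €363.
Difference: €660 vs €363 → market A is larger by €297.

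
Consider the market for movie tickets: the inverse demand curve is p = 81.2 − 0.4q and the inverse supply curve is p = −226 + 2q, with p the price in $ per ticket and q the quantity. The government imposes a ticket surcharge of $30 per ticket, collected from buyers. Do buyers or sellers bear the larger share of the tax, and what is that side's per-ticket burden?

Inverting to q(p) form: qd = 203 − 2.5p; qs = 0.5p + 113.
Before the tax: set 203 − 2.5p = 0.5p + 113 → p* = $30, q* = 128.
With the tax collected from buyers, demand (in seller-price terms) shifts: qd = 203 − 2.5(p + 30).
New equilibrium: buyers pay $35, sellers receive $5, q = 115.5. (Wedge: pb − ps = 30.)
Per-ticket burden: buyers $5, sellers $25.
Sellers take the larger share because supply is less price-elastic here (demand slope 2.5 vs supply slope 0.5).

Sellers bear the larger share: $25 per ticket.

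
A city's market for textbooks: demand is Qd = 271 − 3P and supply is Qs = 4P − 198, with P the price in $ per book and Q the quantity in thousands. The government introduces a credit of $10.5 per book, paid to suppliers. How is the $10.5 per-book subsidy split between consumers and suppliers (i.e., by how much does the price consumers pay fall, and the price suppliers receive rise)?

Before the subsidy: set 271 − 3P = 4P − 198 → P* = $67, Q* = 70.
With a per-unit subsidy paid to suppliers, each receives P + 10.5 per unit sold, so supply becomes Qs = 4(P + 10.5) − 198.
Solving gives Q = 88 with consumers paying $61 and suppliers receiving $71.5 (the $10.5 wedge).
Gain to consumers: $6; to suppliers: $4.5. (They sum to $10.5.)

Consumers gain $6 per book; suppliers gain $4.5 per book.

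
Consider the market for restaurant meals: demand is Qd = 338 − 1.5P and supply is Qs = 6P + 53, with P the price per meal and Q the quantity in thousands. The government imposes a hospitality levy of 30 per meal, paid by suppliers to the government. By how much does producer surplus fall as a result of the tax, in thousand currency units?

Producer surplus falls by 1578 thousand.

Without the tax, 338 − 1.5P = 6P + 53 gives 7.5P = 285, so P* = 38 and Q* = 281.
With the tax collected from suppliers, supply shifts: Qs = 6(P − 30) + 53.
New equilibrium: consumers pay 62, suppliers receive 32, Q = 245. (Wedge: Pb − Ps = 30.)
ΔPS is the trapezoid between Q = 245 and Q = 281 of height 6: ½ · (281 + 245) · 6 = 1578.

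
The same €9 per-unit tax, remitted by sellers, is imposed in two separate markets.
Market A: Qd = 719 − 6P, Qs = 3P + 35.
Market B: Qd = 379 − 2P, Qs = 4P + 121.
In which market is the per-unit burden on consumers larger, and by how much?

Market A: pre-tax P* = €76, Q* = 263; post-tax Q = 245; per-unit burden on consumers = €3.
Market B: pre-tax P* = €43, Q* = 293; post-tax Q = 281; per-unit burden on consumers = €6.
Difference: €3 vs €6 → market B is larger by €3.

Market B, by €3.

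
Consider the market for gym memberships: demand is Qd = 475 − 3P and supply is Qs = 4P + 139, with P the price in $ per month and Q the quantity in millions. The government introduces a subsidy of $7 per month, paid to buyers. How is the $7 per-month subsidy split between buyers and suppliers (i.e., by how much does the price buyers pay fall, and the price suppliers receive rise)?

Before the subsidy: set 475 − 3P = 4P + 139 → P* = $48, Q* = 331.
With a per-unit subsidy paid to buyers, each effectively pays P − 7, so demand becomes Qd = 475 − 3(P − 7).
New equilibrium: buyers pay $44, suppliers receive $51, Q = 343. (Wedge: Pb − Ps = −7.)
Gain to buyers: $4; to suppliers: $3. (They sum to $7.)

Buyers gain $4 per month; suppliers gain $3 per month.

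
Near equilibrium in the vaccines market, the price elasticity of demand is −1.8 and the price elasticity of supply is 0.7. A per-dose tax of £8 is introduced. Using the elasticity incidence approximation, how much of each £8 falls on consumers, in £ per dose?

Incidence ratio: consumers' share ≈ εs / (εs + |εd|) = 0.7 / (0.7 + 1.8) = 0.28.
So consumers bear ≈ 0.28 × £8 = £2.24; sellers bear £5.76.

Consumers bear ≈ £2.24 per dose.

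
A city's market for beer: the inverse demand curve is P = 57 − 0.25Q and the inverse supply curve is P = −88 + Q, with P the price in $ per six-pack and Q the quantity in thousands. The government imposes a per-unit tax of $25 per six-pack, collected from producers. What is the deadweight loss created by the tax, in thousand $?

Rewrite in direct form: Qd = 228 − 4P and Qs = P + 88.
Before the tax: set 228 − 4P = P + 88 → P* = $28, Q* = 116.
With the tax collected from producers, supply shifts: Qs = (P − 25) + 88.
New equilibrium: consumers pay $33, producers receive $8, Q = 96. (Wedge: Pb − Ps = 25.)
Quantity falls by |ΔQ| = |116 − 96| = 20.
DWL = ½ · t · |ΔQ| = ½ · 25 · 20 = $250.

Deadweight loss = $250 thousand.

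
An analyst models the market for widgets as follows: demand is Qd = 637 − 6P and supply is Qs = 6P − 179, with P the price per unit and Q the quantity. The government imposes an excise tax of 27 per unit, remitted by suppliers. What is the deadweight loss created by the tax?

Deadweight loss = 1093.5.

Before the tax: set 637 − 6P = 6P − 179 → P* = 68, Q* = 229.
With the tax collected from suppliers, supply shifts: Qs = 6(P − 27) − 179.
New equilibrium: consumers pay 81.5, suppliers receive 54.5, Q = 148. (Wedge: Pb − Ps = 27.)
Quantity falls by |ΔQ| = |229 − 148| = 81.
DWL = ½ · t · |ΔQ| = ½ · 27 · 81 = 1093.5.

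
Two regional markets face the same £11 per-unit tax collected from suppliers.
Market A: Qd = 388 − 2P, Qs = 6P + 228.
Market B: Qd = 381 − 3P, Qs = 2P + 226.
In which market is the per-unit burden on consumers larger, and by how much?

Market A, by £3.85.

Market A: pre-tax P* = £20, Q* = 348; post-tax Q = 331.5; per-unit burden on consumers = £8.25.
Market B: pre-tax P* = £31, Q* = 288; post-tax Q = 274.8; per-unit burden on consumers = £4.4.
Difference: £8.25 vs £4.4 → market A is larger by £3.85.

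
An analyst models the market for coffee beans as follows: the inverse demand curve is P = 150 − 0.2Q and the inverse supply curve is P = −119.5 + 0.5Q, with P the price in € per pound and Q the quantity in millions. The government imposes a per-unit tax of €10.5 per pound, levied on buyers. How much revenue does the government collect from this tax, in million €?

Tax revenue = €3885 million.

Inverting to Q(P) form: Qd = 750 − 5P; Qs = 2P + 239.
Without the tax, 750 − 5P = 2P + 239 gives 7P = 511, so P* = €73 and Q* = 385.
With the tax collected from buyers, demand (in seller-price terms) shifts: Qd = 750 − 5(P + 10.5).
New equilibrium: buyers pay €76, producers receive €65.5, Q = 370. (Wedge: Pb − Ps = 10.5.)
Revenue = t · Q = 10.5 · 370 = €3885.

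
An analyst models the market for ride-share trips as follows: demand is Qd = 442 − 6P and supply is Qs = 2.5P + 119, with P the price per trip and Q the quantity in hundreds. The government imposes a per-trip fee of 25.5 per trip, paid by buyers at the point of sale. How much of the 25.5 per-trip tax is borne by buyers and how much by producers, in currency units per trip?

Without the tax, 442 − 6P = 2.5P + 119 gives 8.5P = 323, so P* = 38 and Q* = 214.
With the tax collected from buyers, demand (in seller-price terms) shifts: Qd = 442 − 6(P + 25.5).
Solving gives Q = 169 with buyers paying 45.5 and producers receiving 20 (the 25.5 wedge).
Burden on buyers: 7.5; on producers: 18. (They sum to 25.5.)

Buyers bear 7.5 per trip; producers bear 18 per trip.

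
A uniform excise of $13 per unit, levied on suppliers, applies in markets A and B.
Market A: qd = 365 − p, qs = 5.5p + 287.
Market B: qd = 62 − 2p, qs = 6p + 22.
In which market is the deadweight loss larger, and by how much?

Market A: pre-tax p* = $12, q* = 353; post-tax q = 342; deadweight loss = $71.5.
Market B: pre-tax p* = $5, q* = 52; post-tax q = 32.5; deadweight loss = $126.75.
Difference: $71.5 vs $126.75 → market B is larger by $55.25.

Market B, by $55.25.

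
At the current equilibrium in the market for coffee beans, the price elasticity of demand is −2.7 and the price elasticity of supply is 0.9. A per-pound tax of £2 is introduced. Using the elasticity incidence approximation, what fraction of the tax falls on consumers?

Incidence ratio: consumers' share ≈ εs / (εs + |εd|) = 0.9 / (0.9 + 2.7) = 0.25.
Supply is the less elastic side, so consumers bear the smaller share.

Consumers' share ≈ 0.25.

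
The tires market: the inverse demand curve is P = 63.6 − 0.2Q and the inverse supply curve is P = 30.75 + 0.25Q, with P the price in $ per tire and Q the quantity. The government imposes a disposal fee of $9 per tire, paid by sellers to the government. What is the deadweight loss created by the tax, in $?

Deadweight loss = $90.

Rewrite in direct form: Qd = 318 − 5P and Qs = 4P − 123.
Before the tax: set 318 − 5P = 4P − 123 → P* = $49, Q* = 73.
With the tax collected from sellers, supply shifts: Qs = 4(P − 9) − 123.
New equilibrium: buyers pay $53, sellers receive $44, Q = 53. (Wedge: Pb − Ps = 9.)
Quantity falls by |ΔQ| = |73 − 53| = 20.
DWL = ½ · t · |ΔQ| = ½ · 9 · 20 = $90.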